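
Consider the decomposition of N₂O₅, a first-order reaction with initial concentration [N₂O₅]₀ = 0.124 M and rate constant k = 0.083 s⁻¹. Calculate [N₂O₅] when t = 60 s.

0.0008524 M

Step 1: For a first-order reaction: [N₂O₅] = [N₂O₅]₀ × e^(-kt)
Step 2: [N₂O₅] = 0.124 × e^(-0.083 × 60)
Step 3: [N₂O₅] = 0.124 × e^(-4.98)
Step 4: [N₂O₅] = 0.124 × 0.00687406 = 0.0008524 M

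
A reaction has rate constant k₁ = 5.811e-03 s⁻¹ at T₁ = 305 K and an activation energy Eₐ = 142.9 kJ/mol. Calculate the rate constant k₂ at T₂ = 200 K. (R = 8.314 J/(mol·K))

8.229e-16 s⁻¹

Step 1: Use the two-temperature Arrhenius form: ln(k₂/k₁) = -Eₐ/R × (1/T₂ - 1/T₁)
Step 2: Convert Eₐ to J/mol: 142.9 kJ/mol = 142900 J/mol
Step 3: 1/T₂ - 1/T₁ = 1/200 - 1/305 = 1.721311e-03 K⁻¹
Step 4: ln(k₂/k₁) = -142900/8.314 × 1.721311e-03 = -29.58568
Step 5: k₂ = k₁ × exp(-29.58568) = 5.811e-03 × 1.41613e-13 = 8.229e-16 s⁻¹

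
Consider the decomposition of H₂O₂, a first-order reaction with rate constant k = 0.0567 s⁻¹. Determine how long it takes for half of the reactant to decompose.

12.22 s

Step 1: For a first-order reaction, t₁/₂ = ln(2)/k
Step 2: t₁/₂ = ln(2)/0.0567
Step 3: t₁/₂ = 0.6931/0.0567 = 12.22 s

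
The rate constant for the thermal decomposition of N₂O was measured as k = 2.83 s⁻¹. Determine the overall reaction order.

first order (1)

Step 1: The units of k for an nth-order reaction are (concentration)^(1-n)·(time)⁻¹.
Step 2: Here k has units s⁻¹, so the concentration exponent is 0.
Step 3: 1 - n = 0 ⇒ n = 1. The reaction is first order.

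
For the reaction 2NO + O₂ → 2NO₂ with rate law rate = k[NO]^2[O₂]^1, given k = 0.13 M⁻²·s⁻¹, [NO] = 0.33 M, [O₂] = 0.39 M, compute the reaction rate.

0.005521 M/s

Step 1: The rate law is rate = k[NO]^2[O₂]^1
Step 2: Substitute: rate = 0.13 × (0.33)^2 × (0.39)^1
Step 3: rate = 0.13 × 0.1089 × 0.39 = 0.00552123 M/s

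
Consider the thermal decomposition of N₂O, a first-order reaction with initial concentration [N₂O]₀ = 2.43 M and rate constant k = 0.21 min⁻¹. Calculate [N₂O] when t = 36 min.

0.001266 M

Step 1: For a first-order reaction: [N₂O] = [N₂O]₀ × e^(-kt)
Step 2: [N₂O] = 2.43 × e^(-0.21 × 36)
Step 3: [N₂O] = 2.43 × e^(-7.56)
Step 4: [N₂O] = 2.43 × 0.000520875 = 0.001266 M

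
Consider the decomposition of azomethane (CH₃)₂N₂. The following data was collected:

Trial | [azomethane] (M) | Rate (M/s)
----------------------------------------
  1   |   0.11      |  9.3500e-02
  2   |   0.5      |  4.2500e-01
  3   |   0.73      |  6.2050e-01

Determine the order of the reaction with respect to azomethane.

first order (1)

Step 1: Compare trials to find order n where rate₂/rate₁ = ([azomethane]₂/[azomethane]₁)^n
Step 2: rate₂/rate₁ = 4.2500e-01/9.3500e-02 = 4.545
Step 3: [azomethane]₂/[azomethane]₁ = 0.5/0.11 = 4.545
Step 4: n = ln(4.545)/ln(4.545) = 1.00 ≈ 1
Step 5: The reaction is first order in azomethane.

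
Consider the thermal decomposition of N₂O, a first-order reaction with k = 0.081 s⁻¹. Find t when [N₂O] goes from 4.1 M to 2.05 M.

8.557 s

Step 1: For first-order: t = ln([N₂O]₀/[N₂O])/k
Step 2: t = ln(4.1/2.05)/0.081
Step 3: t = ln(2)/0.081
Step 4: t = 0.6931/0.081 = 8.557 s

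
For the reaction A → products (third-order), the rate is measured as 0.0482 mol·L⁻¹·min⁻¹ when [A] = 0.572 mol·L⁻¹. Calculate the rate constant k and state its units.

0.2575 (mol·L⁻¹)⁻²·min⁻¹

Step 1: rate = k[A]^3, so k = rate / [A]^3.
Step 2: k = 0.0482 / (0.572)^3 = 0.0482 / 0.1871.
Step 3: k = 0.2575 (mol·L⁻¹)⁻²·min⁻¹.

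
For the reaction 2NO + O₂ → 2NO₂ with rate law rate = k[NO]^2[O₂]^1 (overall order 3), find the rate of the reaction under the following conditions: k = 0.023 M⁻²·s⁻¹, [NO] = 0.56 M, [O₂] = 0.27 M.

0.001947 M/s

Step 1: The rate law is rate = k[NO]^2[O₂]^1, overall order = 2+1 = 3
Step 2: Substitute values: rate = 0.023 × (0.56)^2 × (0.27)^1
Step 3: rate = 0.023 × 0.3136 × 0.27 = 0.00194746 M/s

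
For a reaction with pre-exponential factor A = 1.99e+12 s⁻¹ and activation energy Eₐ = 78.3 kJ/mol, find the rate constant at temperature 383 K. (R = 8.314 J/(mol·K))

4.17e+01 s⁻¹

Step 1: Use the Arrhenius equation: k = A × exp(-Eₐ/RT)
Step 2: Convert Eₐ to J/mol: 78.3 kJ/mol = 78300 J/mol
Step 3: Calculate the exponent: -Eₐ/(RT) = -78300/(8.314 × 383) = -24.58969
Step 4: k = 1.99e+12 × exp(-24.58969)
Step 5: k = 1.99e+12 × 2.09331e-11 = 4.1657e+01 s⁻¹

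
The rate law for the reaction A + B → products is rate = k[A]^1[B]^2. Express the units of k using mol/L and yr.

(mol/L)⁻²·yr⁻¹

Step 1: Overall order = 1 + 2 = 3.
Step 2: rate has units mol/L·yr⁻¹; [A]^1[B]^2 has units (mol/L)^3.
Step 3: k = rate/([A]^1[B]^2), so units of k = (mol/L)^(1-3)·yr⁻¹ = (mol/L)⁻²·yr⁻¹.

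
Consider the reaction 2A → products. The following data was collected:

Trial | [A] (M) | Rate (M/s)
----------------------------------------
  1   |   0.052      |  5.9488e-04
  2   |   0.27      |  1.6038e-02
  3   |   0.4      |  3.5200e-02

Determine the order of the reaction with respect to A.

second order (2)

Step 1: Compare trials to find order n where rate₂/rate₁ = ([A]₂/[A]₁)^n
Step 2: rate₂/rate₁ = 1.6038e-02/5.9488e-04 = 26.96
Step 3: [A]₂/[A]₁ = 0.27/0.052 = 5.192
Step 4: n = ln(26.96)/ln(5.192) = 2.00 ≈ 2
Step 5: The reaction is second order in A.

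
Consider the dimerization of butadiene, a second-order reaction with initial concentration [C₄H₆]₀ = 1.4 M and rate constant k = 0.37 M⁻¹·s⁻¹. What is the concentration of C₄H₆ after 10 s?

0.2265 M

Step 1: For a second-order reaction: 1/[C₄H₆] = 1/[C₄H₆]₀ + kt
Step 2: 1/[C₄H₆] = 1/1.4 + 0.37 × 10
Step 3: 1/[C₄H₆] = 0.7143 + 3.7 = 4.414
Step 4: [C₄H₆] = 1/4.414 = 0.2265 M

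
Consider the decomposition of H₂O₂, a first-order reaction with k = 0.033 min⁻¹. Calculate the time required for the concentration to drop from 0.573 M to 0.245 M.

25.75 min

Step 1: For first-order: t = ln([H₂O₂]₀/[H₂O₂])/k
Step 2: t = ln(0.573/0.245)/0.033
Step 3: t = ln(2.339)/0.033
Step 4: t = 0.8496/0.033 = 25.75 min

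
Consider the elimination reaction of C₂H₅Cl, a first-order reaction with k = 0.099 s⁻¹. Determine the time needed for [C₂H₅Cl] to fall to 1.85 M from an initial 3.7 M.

7.001 s

Step 1: For first-order: t = ln([C₂H₅Cl]₀/[C₂H₅Cl])/k
Step 2: t = ln(3.7/1.85)/0.099
Step 3: t = ln(2)/0.099
Step 4: t = 0.6931/0.099 = 7.001 s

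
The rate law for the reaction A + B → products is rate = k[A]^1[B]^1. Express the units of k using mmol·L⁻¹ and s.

(mmol·L⁻¹)⁻¹·s⁻¹

Step 1: Overall order = 1 + 1 = 2.
Step 2: rate has units mmol·L⁻¹·s⁻¹; [A]^1[B]^1 has units (mmol·L⁻¹)^2.
Step 3: k = rate/([A]^1[B]^1), so units of k = (mmol·L⁻¹)^(1-2)·s⁻¹ = (mmol·L⁻¹)⁻¹·s⁻¹.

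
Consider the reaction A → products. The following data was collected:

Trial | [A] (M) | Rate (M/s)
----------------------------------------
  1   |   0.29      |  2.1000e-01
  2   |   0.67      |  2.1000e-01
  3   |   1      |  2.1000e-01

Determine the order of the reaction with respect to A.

zeroth order (0)

Step 1: Compare trials - when concentration changes, rate stays constant.
Step 2: rate₂/rate₁ = 2.1000e-01/2.1000e-01 = 1
Step 3: [A]₂/[A]₁ = 0.67/0.29 = 2.31
Step 4: Since rate ratio ≈ (conc ratio)^0, the reaction is zeroth order.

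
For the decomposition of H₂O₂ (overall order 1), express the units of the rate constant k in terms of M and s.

s⁻¹

Step 1: For overall order n, rate = k × (concentration)^n.
Step 2: Rate has units M·s⁻¹; concentration term has units M^1.
Step 3: k = rate / (concentration)^n, so units of k = M^(1-1)·s⁻¹ = s⁻¹.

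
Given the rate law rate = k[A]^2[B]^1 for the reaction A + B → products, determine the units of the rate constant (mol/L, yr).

(mol/L)⁻²·yr⁻¹

Step 1: Overall order = 2 + 1 = 3.
Step 2: rate has units mol/L·yr⁻¹; [A]^2[B]^1 has units (mol/L)^3.
Step 3: k = rate/([A]^2[B]^1), so units of k = (mol/L)^(1-3)·yr⁻¹ = (mol/L)⁻²·yr⁻¹.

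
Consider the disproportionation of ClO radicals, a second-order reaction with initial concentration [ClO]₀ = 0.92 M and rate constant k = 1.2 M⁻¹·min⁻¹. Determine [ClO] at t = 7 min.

0.1054 M

Step 1: For a second-order reaction: 1/[ClO] = 1/[ClO]₀ + kt
Step 2: 1/[ClO] = 1/0.92 + 1.2 × 7
Step 3: 1/[ClO] = 1.087 + 8.4 = 9.487
Step 4: [ClO] = 1/9.487 = 0.1054 M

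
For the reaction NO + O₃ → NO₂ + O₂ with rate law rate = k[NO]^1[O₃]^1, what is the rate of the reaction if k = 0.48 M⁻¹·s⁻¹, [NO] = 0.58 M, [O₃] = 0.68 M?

0.1893 M/s

Step 1: The rate law is rate = k[NO]^1[O₃]^1
Step 2: Substitute: rate = 0.48 × (0.58)^1 × (0.68)^1
Step 3: rate = 0.48 × 0.58 × 0.68 = 0.189312 M/s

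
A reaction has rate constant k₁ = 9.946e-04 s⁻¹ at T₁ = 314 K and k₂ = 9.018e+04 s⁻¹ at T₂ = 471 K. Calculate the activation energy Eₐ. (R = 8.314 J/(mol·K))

143.5 kJ/mol

Step 1: Use the two-temperature Arrhenius form: ln(k₂/k₁) = -Eₐ/R × (1/T₂ - 1/T₁)
Step 2: ln(k₂/k₁) = ln(9.018e+04/9.946e-04) = ln(9.06696e+07) = 18.3227
Step 3: 1/T₂ - 1/T₁ = 1/471 - 1/314 = -1.061571e-03 K⁻¹
Step 4: Eₐ = -R × ln(k₂/k₁) / (1/T₂ - 1/T₁) = -8.314 × 18.3227 / -1.061571e-03
Step 5: Eₐ = 1.4350e+05 J/mol = 143.5 kJ/mol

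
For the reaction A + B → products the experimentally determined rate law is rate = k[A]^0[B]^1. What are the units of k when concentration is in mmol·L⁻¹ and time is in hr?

hr⁻¹

Step 1: Overall order = 0 + 1 = 1.
Step 2: rate has units mmol·L⁻¹·hr⁻¹; [A]^0[B]^1 has units (mmol·L⁻¹)^1.
Step 3: k = rate/([A]^0[B]^1), so units of k = (mmol·L⁻¹)^(1-1)·hr⁻¹ = hr⁻¹.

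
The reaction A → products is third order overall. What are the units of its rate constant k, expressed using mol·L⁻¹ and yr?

(mol·L⁻¹)⁻²·yr⁻¹

Step 1: For overall order n, rate = k × (concentration)^n.
Step 2: Rate has units mol·L⁻¹·yr⁻¹; concentration term has units (mol·L⁻¹)^3.
Step 3: k = rate / (concentration)^n, so units of k = (mol·L⁻¹)^(1-3)·yr⁻¹ = (mol·L⁻¹)⁻²·yr⁻¹.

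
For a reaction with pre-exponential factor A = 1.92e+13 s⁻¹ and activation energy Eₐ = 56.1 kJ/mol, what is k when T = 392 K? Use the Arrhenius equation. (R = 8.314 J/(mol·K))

6.42e+05 s⁻¹

Step 1: Use the Arrhenius equation: k = A × exp(-Eₐ/RT)
Step 2: Convert Eₐ to J/mol: 56.1 kJ/mol = 56100 J/mol
Step 3: Calculate the exponent: -Eₐ/(RT) = -56100/(8.314 × 392) = -17.21340
Step 4: k = 1.92e+13 × exp(-17.21340)
Step 5: k = 1.92e+13 × 3.34438e-08 = 6.4212e+05 s⁻¹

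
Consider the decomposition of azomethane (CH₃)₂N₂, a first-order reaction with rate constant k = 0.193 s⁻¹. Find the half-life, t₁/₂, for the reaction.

3.591 s

Step 1: For a first-order reaction, t₁/₂ = ln(2)/k
Step 2: t₁/₂ = ln(2)/0.193
Step 3: t₁/₂ = 0.6931/0.193 = 3.591 s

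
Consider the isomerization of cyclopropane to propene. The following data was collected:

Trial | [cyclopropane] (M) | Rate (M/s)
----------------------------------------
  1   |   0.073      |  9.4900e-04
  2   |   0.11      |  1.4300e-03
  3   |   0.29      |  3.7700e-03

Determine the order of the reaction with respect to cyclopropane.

first order (1)

Step 1: Compare trials to find order n where rate₂/rate₁ = ([cyclopropane]₂/[cyclopropane]₁)^n
Step 2: rate₂/rate₁ = 1.4300e-03/9.4900e-04 = 1.507
Step 3: [cyclopropane]₂/[cyclopropane]₁ = 0.11/0.073 = 1.507
Step 4: n = ln(1.507)/ln(1.507) = 1.00 ≈ 1
Step 5: The reaction is first order in cyclopropane.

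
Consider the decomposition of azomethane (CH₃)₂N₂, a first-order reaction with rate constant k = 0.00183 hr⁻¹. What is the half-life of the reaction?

378.8 hr

Step 1: For a first-order reaction, t₁/₂ = ln(2)/k
Step 2: t₁/₂ = ln(2)/0.00183
Step 3: t₁/₂ = 0.6931/0.00183 = 378.8 hr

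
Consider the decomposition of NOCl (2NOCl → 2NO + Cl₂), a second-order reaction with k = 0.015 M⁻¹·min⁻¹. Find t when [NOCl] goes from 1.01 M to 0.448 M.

82.8 min

Step 1: For second-order: t = (1/[NOCl] - 1/[NOCl]₀)/k
Step 2: t = (1/0.448 - 1/1.01)/0.015
Step 3: t = (2.232 - 0.9901)/0.015
Step 4: t = 1.242/0.015 = 82.8 min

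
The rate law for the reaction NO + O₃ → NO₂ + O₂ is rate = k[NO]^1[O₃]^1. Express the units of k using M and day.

M⁻¹·day⁻¹

Step 1: Overall order = 1 + 1 = 2.
Step 2: rate has units M·day⁻¹; [NO]^1[O₃]^1 has units M^2.
Step 3: k = rate/([NO]^1[O₃]^1), so units of k = M^(1-2)·day⁻¹ = M⁻¹·day⁻¹.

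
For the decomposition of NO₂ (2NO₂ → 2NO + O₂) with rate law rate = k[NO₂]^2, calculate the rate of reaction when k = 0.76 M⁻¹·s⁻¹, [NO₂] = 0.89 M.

0.602 M/s

Step 1: Identify the rate law: rate = k[NO₂]^2
Step 2: Substitute values: rate = 0.76 × (0.89)^2
Step 3: Calculate: rate = 0.76 × 0.7921 = 0.601996 M/s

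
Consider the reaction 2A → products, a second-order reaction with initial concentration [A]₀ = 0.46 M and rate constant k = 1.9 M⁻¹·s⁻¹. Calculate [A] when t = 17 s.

0.02901 M

Step 1: For a second-order reaction: 1/[A] = 1/[A]₀ + kt
Step 2: 1/[A] = 1/0.46 + 1.9 × 17
Step 3: 1/[A] = 2.174 + 32.3 = 34.47
Step 4: [A] = 1/34.47 = 0.02901 M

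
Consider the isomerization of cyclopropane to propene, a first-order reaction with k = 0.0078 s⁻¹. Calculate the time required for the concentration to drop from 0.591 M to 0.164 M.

164.4 s

Step 1: For first-order: t = ln([cyclopropane]₀/[cyclopropane])/k
Step 2: t = ln(0.591/0.164)/0.0078
Step 3: t = ln(3.604)/0.0078
Step 4: t = 1.282/0.0078 = 164.4 s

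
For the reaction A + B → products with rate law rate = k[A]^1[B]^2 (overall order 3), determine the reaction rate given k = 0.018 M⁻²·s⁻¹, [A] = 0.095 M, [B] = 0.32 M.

0.0001751 M/s

Step 1: The rate law is rate = k[A]^1[B]^2, overall order = 1+2 = 3
Step 2: Substitute values: rate = 0.018 × (0.095)^1 × (0.32)^2
Step 3: rate = 0.018 × 0.095 × 0.1024 = 0.000175104 M/s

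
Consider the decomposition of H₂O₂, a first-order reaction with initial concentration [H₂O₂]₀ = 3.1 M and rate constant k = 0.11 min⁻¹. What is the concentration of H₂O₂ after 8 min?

1.286 M

Step 1: For a first-order reaction: [H₂O₂] = [H₂O₂]₀ × e^(-kt)
Step 2: [H₂O₂] = 3.1 × e^(-0.11 × 8)
Step 3: [H₂O₂] = 3.1 × e^(-0.88)
Step 4: [H₂O₂] = 3.1 × 0.414783 = 1.286 M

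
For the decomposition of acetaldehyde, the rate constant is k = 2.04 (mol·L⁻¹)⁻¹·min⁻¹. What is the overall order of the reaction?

second order (2)

Step 1: The units of k for an nth-order reaction are (concentration)^(1-n)·(time)⁻¹.
Step 2: Here k has units (mol·L⁻¹)⁻¹·min⁻¹, so the concentration exponent is -1.
Step 3: 1 - n = -1 ⇒ n = 2. The reaction is second order.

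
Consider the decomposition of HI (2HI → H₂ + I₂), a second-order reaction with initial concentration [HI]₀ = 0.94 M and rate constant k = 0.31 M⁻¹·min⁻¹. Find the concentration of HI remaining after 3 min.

0.5015 M

Step 1: For a second-order reaction: 1/[HI] = 1/[HI]₀ + kt
Step 2: 1/[HI] = 1/0.94 + 0.31 × 3
Step 3: 1/[HI] = 1.064 + 0.93 = 1.994
Step 4: [HI] = 1/1.994 = 0.5015 M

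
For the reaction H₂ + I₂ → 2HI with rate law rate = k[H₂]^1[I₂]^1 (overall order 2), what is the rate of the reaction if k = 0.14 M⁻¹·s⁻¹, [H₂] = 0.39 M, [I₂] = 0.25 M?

0.01365 M/s

Step 1: The rate law is rate = k[H₂]^1[I₂]^1, overall order = 1+1 = 2
Step 2: Substitute values: rate = 0.14 × (0.39)^1 × (0.25)^1
Step 3: rate = 0.14 × 0.39 × 0.25 = 0.01365 M/s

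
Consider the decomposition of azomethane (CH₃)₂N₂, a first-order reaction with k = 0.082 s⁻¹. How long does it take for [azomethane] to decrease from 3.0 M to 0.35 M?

26.2 s

Step 1: For first-order: t = ln([azomethane]₀/[azomethane])/k
Step 2: t = ln(3.0/0.35)/0.082
Step 3: t = ln(8.571)/0.082
Step 4: t = 2.148/0.082 = 26.2 s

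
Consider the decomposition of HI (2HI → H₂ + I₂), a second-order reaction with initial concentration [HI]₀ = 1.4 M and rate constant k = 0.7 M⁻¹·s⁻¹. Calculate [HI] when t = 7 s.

0.1781 M

Step 1: For a second-order reaction: 1/[HI] = 1/[HI]₀ + kt
Step 2: 1/[HI] = 1/1.4 + 0.7 × 7
Step 3: 1/[HI] = 0.7143 + 4.9 = 5.614
Step 4: [HI] = 1/5.614 = 0.1781 M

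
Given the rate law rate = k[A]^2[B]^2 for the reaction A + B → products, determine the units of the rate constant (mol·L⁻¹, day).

(mol·L⁻¹)⁻³·day⁻¹

Step 1: Overall order = 2 + 2 = 4.
Step 2: rate has units mol·L⁻¹·day⁻¹; [A]^2[B]^2 has units (mol·L⁻¹)^4.
Step 3: k = rate/([A]^2[B]^2), so units of k = (mol·L⁻¹)^(1-4)·day⁻¹ = (mol·L⁻¹)⁻³·day⁻¹.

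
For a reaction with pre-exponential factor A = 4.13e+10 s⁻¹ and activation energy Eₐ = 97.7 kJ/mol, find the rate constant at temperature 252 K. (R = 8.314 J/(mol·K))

2.31e-10 s⁻¹

Step 1: Use the Arrhenius equation: k = A × exp(-Eₐ/RT)
Step 2: Convert Eₐ to J/mol: 97.7 kJ/mol = 97700 J/mol
Step 3: Calculate the exponent: -Eₐ/(RT) = -97700/(8.314 × 252) = -46.63200
Step 4: k = 4.13e+10 × exp(-46.63200)
Step 5: k = 4.13e+10 × 5.59731e-21 = 2.3117e-10 s⁻¹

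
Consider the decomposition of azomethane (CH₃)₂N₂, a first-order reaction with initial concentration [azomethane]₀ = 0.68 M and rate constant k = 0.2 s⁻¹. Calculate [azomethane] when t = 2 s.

0.4558 M

Step 1: For a first-order reaction: [azomethane] = [azomethane]₀ × e^(-kt)
Step 2: [azomethane] = 0.68 × e^(-0.2 × 2)
Step 3: [azomethane] = 0.68 × e^(-0.4)
Step 4: [azomethane] = 0.68 × 0.67032 = 0.4558 M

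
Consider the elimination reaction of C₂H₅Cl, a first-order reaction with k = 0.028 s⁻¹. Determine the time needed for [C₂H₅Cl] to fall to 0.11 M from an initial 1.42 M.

91.35 s

Step 1: For first-order: t = ln([C₂H₅Cl]₀/[C₂H₅Cl])/k
Step 2: t = ln(1.42/0.11)/0.028
Step 3: t = ln(12.91)/0.028
Step 4: t = 2.558/0.028 = 91.35 s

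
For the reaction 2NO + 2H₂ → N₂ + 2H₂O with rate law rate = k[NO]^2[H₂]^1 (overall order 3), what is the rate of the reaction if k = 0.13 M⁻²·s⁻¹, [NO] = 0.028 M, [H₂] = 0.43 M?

4.383e-05 M/s

Step 1: The rate law is rate = k[NO]^2[H₂]^1, overall order = 2+1 = 3
Step 2: Substitute values: rate = 0.13 × (0.028)^2 × (0.43)^1
Step 3: rate = 0.13 × 0.000784 × 0.43 = 4.38256e-05 M/s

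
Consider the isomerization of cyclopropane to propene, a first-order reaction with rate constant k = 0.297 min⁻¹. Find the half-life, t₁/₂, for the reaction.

2.334 min

Step 1: For a first-order reaction, t₁/₂ = ln(2)/k
Step 2: t₁/₂ = ln(2)/0.297
Step 3: t₁/₂ = 0.6931/0.297 = 2.334 min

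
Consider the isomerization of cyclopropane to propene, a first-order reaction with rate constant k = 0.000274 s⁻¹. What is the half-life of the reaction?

2530 s

Step 1: For a first-order reaction, t₁/₂ = ln(2)/k
Step 2: t₁/₂ = ln(2)/0.000274
Step 3: t₁/₂ = 0.6931/0.000274 = 2530 s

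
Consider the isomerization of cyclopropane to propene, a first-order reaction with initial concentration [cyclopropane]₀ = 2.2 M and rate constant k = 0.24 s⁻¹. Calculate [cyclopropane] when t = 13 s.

0.09715 M

Step 1: For a first-order reaction: [cyclopropane] = [cyclopropane]₀ × e^(-kt)
Step 2: [cyclopropane] = 2.2 × e^(-0.24 × 13)
Step 3: [cyclopropane] = 2.2 × e^(-3.12)
Step 4: [cyclopropane] = 2.2 × 0.0441572 = 0.09715 M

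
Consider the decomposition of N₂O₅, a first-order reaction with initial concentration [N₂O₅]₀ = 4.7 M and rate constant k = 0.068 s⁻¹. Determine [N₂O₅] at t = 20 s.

1.206 M

Step 1: For a first-order reaction: [N₂O₅] = [N₂O₅]₀ × e^(-kt)
Step 2: [N₂O₅] = 4.7 × e^(-0.068 × 20)
Step 3: [N₂O₅] = 4.7 × e^(-1.36)
Step 4: [N₂O₅] = 4.7 × 0.256661 = 1.206 M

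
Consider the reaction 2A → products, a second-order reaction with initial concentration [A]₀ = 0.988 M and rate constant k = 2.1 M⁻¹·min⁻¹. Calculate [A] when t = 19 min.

0.02444 M

Step 1: For a second-order reaction: 1/[A] = 1/[A]₀ + kt
Step 2: 1/[A] = 1/0.988 + 2.1 × 19
Step 3: 1/[A] = 1.012 + 39.9 = 40.91
Step 4: [A] = 1/40.91 = 0.02444 M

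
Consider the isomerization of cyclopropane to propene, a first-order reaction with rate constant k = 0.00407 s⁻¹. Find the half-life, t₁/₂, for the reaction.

170.3 s

Step 1: For a first-order reaction, t₁/₂ = ln(2)/k
Step 2: t₁/₂ = ln(2)/0.00407
Step 3: t₁/₂ = 0.6931/0.00407 = 170.3 s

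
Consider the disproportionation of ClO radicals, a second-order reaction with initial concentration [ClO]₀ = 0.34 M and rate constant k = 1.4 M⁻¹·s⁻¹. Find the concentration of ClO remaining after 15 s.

0.04177 M

Step 1: For a second-order reaction: 1/[ClO] = 1/[ClO]₀ + kt
Step 2: 1/[ClO] = 1/0.34 + 1.4 × 15
Step 3: 1/[ClO] = 2.941 + 21 = 23.94
Step 4: [ClO] = 1/23.94 = 0.04177 M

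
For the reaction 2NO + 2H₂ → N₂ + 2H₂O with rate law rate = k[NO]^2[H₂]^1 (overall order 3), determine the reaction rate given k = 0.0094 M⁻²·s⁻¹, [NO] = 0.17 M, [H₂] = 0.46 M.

0.000125 M/s

Step 1: The rate law is rate = k[NO]^2[H₂]^1, overall order = 2+1 = 3
Step 2: Substitute values: rate = 0.0094 × (0.17)^2 × (0.46)^1
Step 3: rate = 0.0094 × 0.0289 × 0.46 = 0.000124964 M/s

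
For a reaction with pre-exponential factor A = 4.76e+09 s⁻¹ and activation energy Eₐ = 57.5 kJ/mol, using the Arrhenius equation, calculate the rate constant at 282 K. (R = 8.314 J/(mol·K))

1.06e-01 s⁻¹

Step 1: Use the Arrhenius equation: k = A × exp(-Eₐ/RT)
Step 2: Convert Eₐ to J/mol: 57.5 kJ/mol = 57500 J/mol
Step 3: Calculate the exponent: -Eₐ/(RT) = -57500/(8.314 × 282) = -24.52498
Step 4: k = 4.76e+09 × exp(-24.52498)
Step 5: k = 4.76e+09 × 2.23325e-11 = 1.0630e-01 s⁻¹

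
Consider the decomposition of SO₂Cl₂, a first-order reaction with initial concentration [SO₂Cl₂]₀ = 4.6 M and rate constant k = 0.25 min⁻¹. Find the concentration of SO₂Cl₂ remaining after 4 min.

1.692 M

Step 1: For a first-order reaction: [SO₂Cl₂] = [SO₂Cl₂]₀ × e^(-kt)
Step 2: [SO₂Cl₂] = 4.6 × e^(-0.25 × 4)
Step 3: [SO₂Cl₂] = 4.6 × e^(-1)
Step 4: [SO₂Cl₂] = 4.6 × 0.367879 = 1.692 M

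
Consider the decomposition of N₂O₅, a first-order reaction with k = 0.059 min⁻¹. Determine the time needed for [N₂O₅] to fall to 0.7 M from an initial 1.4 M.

11.75 min

Step 1: For first-order: t = ln([N₂O₅]₀/[N₂O₅])/k
Step 2: t = ln(1.4/0.7)/0.059
Step 3: t = ln(2)/0.059
Step 4: t = 0.6931/0.059 = 11.75 min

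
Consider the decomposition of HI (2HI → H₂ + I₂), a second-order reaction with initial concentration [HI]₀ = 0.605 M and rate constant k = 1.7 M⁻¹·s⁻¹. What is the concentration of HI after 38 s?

0.01509 M

Step 1: For a second-order reaction: 1/[HI] = 1/[HI]₀ + kt
Step 2: 1/[HI] = 1/0.605 + 1.7 × 38
Step 3: 1/[HI] = 1.653 + 64.6 = 66.25
Step 4: [HI] = 1/66.25 = 0.01509 M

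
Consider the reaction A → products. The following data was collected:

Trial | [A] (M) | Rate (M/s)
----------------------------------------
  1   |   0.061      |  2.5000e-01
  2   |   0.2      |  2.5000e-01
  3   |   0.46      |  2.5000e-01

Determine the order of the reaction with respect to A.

zeroth order (0)

Step 1: Compare trials - when concentration changes, rate stays constant.
Step 2: rate₂/rate₁ = 2.5000e-01/2.5000e-01 = 1
Step 3: [A]₂/[A]₁ = 0.2/0.061 = 3.279
Step 4: Since rate ratio ≈ (conc ratio)^0, the reaction is zeroth order.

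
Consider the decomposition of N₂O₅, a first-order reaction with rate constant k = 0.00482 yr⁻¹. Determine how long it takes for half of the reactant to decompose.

143.8 yr

Step 1: For a first-order reaction, t₁/₂ = ln(2)/k
Step 2: t₁/₂ = ln(2)/0.00482
Step 3: t₁/₂ = 0.6931/0.00482 = 143.8 yr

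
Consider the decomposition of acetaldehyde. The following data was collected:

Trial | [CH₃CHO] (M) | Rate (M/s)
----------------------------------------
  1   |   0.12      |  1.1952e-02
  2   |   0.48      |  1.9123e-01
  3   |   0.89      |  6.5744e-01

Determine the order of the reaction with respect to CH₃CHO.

second order (2)

Step 1: Compare trials to find order n where rate₂/rate₁ = ([CH₃CHO]₂/[CH₃CHO]₁)^n
Step 2: rate₂/rate₁ = 1.9123e-01/1.1952e-02 = 16
Step 3: [CH₃CHO]₂/[CH₃CHO]₁ = 0.48/0.12 = 4
Step 4: n = ln(16)/ln(4) = 2.00 ≈ 2
Step 5: The reaction is second order in CH₃CHO.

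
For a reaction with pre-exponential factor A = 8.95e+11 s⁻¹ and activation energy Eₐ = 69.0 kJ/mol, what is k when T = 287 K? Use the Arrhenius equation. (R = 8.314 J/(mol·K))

2.47e-01 s⁻¹

Step 1: Use the Arrhenius equation: k = A × exp(-Eₐ/RT)
Step 2: Convert Eₐ to J/mol: 69.0 kJ/mol = 69000 J/mol
Step 3: Calculate the exponent: -Eₐ/(RT) = -69000/(8.314 × 287) = -28.91726
Step 4: k = 8.95e+11 × exp(-28.91726)
Step 5: k = 8.95e+11 × 2.76308e-13 = 2.4730e-01 s⁻¹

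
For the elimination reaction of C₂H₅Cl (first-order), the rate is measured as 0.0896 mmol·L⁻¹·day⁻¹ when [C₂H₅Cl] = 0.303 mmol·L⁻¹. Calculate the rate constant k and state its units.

0.2957 day⁻¹

Step 1: rate = k[C₂H₅Cl]^1, so k = rate / [C₂H₅Cl]^1.
Step 2: k = 0.0896 / (0.303)^1 = 0.0896 / 0.303.
Step 3: k = 0.2957 day⁻¹.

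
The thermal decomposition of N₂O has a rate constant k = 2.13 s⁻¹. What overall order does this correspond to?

first order (1)

Step 1: The units of k for an nth-order reaction are (concentration)^(1-n)·(time)⁻¹.
Step 2: Here k has units s⁻¹, so the concentration exponent is 0.
Step 3: 1 - n = 0 ⇒ n = 1. The reaction is first order.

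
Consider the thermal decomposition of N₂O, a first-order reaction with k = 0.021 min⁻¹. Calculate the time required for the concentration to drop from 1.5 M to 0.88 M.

25.4 min

Step 1: For first-order: t = ln([N₂O]₀/[N₂O])/k
Step 2: t = ln(1.5/0.88)/0.021
Step 3: t = ln(1.705)/0.021
Step 4: t = 0.5333/0.021 = 25.4 min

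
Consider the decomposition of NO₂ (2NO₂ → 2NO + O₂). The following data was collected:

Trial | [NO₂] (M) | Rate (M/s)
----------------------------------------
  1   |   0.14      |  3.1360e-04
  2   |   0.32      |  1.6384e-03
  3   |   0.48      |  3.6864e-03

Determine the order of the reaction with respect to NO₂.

second order (2)

Step 1: Compare trials to find order n where rate₂/rate₁ = ([NO₂]₂/[NO₂]₁)^n
Step 2: rate₂/rate₁ = 1.6384e-03/3.1360e-04 = 5.224
Step 3: [NO₂]₂/[NO₂]₁ = 0.32/0.14 = 2.286
Step 4: n = ln(5.224)/ln(2.286) = 2.00 ≈ 2
Step 5: The reaction is second order in NO₂.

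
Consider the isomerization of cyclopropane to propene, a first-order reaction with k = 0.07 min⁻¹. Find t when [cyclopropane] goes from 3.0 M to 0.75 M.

19.8 min

Step 1: For first-order: t = ln([cyclopropane]₀/[cyclopropane])/k
Step 2: t = ln(3.0/0.75)/0.07
Step 3: t = ln(4)/0.07
Step 4: t = 1.386/0.07 = 19.8 min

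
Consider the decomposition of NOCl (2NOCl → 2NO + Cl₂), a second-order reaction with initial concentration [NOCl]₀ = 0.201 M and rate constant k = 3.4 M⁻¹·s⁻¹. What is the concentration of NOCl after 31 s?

0.00906 M

Step 1: For a second-order reaction: 1/[NOCl] = 1/[NOCl]₀ + kt
Step 2: 1/[NOCl] = 1/0.201 + 3.4 × 31
Step 3: 1/[NOCl] = 4.975 + 105.4 = 110.4
Step 4: [NOCl] = 1/110.4 = 0.00906 M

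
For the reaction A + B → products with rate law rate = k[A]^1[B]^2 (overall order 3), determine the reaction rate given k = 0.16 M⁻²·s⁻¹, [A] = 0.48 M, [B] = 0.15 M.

0.001728 M/s

Step 1: The rate law is rate = k[A]^1[B]^2, overall order = 1+2 = 3
Step 2: Substitute values: rate = 0.16 × (0.48)^1 × (0.15)^2
Step 3: rate = 0.16 × 0.48 × 0.0225 = 0.001728 M/s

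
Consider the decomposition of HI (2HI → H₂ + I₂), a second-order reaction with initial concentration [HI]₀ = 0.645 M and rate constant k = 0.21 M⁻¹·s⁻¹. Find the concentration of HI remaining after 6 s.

0.3558 M

Step 1: For a second-order reaction: 1/[HI] = 1/[HI]₀ + kt
Step 2: 1/[HI] = 1/0.645 + 0.21 × 6
Step 3: 1/[HI] = 1.55 + 1.26 = 2.81
Step 4: [HI] = 1/2.81 = 0.3558 M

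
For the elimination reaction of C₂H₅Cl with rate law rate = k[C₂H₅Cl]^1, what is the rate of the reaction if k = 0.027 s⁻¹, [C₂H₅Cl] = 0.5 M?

0.0135 M/s

Step 1: Identify the rate law: rate = k[C₂H₅Cl]^1
Step 2: Substitute values: rate = 0.027 × (0.5)^1
Step 3: Calculate: rate = 0.027 × 0.5 = 0.0135 M/s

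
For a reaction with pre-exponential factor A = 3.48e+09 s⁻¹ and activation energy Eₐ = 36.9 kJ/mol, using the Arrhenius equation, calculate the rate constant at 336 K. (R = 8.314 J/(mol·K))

6.38e+03 s⁻¹

Step 1: Use the Arrhenius equation: k = A × exp(-Eₐ/RT)
Step 2: Convert Eₐ to J/mol: 36.9 kJ/mol = 36900 J/mol
Step 3: Calculate the exponent: -Eₐ/(RT) = -36900/(8.314 × 336) = -13.20922
Step 4: k = 3.48e+09 × exp(-13.20922)
Step 5: k = 3.48e+09 × 1.83362e-06 = 6.3810e+03 s⁻¹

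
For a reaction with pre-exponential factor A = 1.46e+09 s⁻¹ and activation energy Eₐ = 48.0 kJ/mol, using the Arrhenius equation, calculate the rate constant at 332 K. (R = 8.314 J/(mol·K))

4.09e+01 s⁻¹

Step 1: Use the Arrhenius equation: k = A × exp(-Eₐ/RT)
Step 2: Convert Eₐ to J/mol: 48.0 kJ/mol = 48000 J/mol
Step 3: Calculate the exponent: -Eₐ/(RT) = -48000/(8.314 × 332) = -17.38974
Step 4: k = 1.46e+09 × exp(-17.38974)
Step 5: k = 1.46e+09 × 2.80370e-08 = 4.0934e+01 s⁻¹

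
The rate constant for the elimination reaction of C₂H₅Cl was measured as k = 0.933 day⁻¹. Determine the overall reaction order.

first order (1)

Step 1: The units of k for an nth-order reaction are (concentration)^(1-n)·(time)⁻¹.
Step 2: Here k has units day⁻¹, so the concentration exponent is 0.
Step 3: 1 - n = 0 ⇒ n = 1. The reaction is first order.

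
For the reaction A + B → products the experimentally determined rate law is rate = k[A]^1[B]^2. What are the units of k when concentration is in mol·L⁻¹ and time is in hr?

(mol·L⁻¹)⁻²·hr⁻¹

Step 1: Overall order = 1 + 2 = 3.
Step 2: rate has units mol·L⁻¹·hr⁻¹; [A]^1[B]^2 has units (mol·L⁻¹)^3.
Step 3: k = rate/([A]^1[B]^2), so units of k = (mol·L⁻¹)^(1-3)·hr⁻¹ = (mol·L⁻¹)⁻²·hr⁻¹.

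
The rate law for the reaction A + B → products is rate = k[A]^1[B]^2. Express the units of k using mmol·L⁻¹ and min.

(mmol·L⁻¹)⁻²·min⁻¹

Step 1: Overall order = 1 + 2 = 3.
Step 2: rate has units mmol·L⁻¹·min⁻¹; [A]^1[B]^2 has units (mmol·L⁻¹)^3.
Step 3: k = rate/([A]^1[B]^2), so units of k = (mmol·L⁻¹)^(1-3)·min⁻¹ = (mmol·L⁻¹)⁻²·min⁻¹.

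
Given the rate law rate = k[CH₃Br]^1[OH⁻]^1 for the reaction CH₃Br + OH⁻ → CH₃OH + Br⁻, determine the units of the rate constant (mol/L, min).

(mol/L)⁻¹·min⁻¹

Step 1: Overall order = 1 + 1 = 2.
Step 2: rate has units mol/L·min⁻¹; [CH₃Br]^1[OH⁻]^1 has units (mol/L)^2.
Step 3: k = rate/([CH₃Br]^1[OH⁻]^1), so units of k = (mol/L)^(1-2)·min⁻¹ = (mol/L)⁻¹·min⁻¹.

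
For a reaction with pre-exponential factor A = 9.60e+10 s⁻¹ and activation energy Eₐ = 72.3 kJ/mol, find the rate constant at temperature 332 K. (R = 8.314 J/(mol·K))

4.04e-01 s⁻¹

Step 1: Use the Arrhenius equation: k = A × exp(-Eₐ/RT)
Step 2: Convert Eₐ to J/mol: 72.3 kJ/mol = 72300 J/mol
Step 3: Calculate the exponent: -Eₐ/(RT) = -72300/(8.314 × 332) = -26.19330
Step 4: k = 9.60e+10 × exp(-26.19330)
Step 5: k = 9.60e+10 × 4.21109e-12 = 4.0426e-01 s⁻¹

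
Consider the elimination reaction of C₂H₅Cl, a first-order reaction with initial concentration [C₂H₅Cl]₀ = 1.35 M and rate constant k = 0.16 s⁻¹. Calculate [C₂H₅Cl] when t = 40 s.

0.002243 M

Step 1: For a first-order reaction: [C₂H₅Cl] = [C₂H₅Cl]₀ × e^(-kt)
Step 2: [C₂H₅Cl] = 1.35 × e^(-0.16 × 40)
Step 3: [C₂H₅Cl] = 1.35 × e^(-6.4)
Step 4: [C₂H₅Cl] = 1.35 × 0.00166156 = 0.002243 M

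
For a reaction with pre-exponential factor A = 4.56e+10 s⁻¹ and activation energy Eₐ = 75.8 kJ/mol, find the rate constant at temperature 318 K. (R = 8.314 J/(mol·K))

1.61e-02 s⁻¹

Step 1: Use the Arrhenius equation: k = A × exp(-Eₐ/RT)
Step 2: Convert Eₐ to J/mol: 75.8 kJ/mol = 75800 J/mol
Step 3: Calculate the exponent: -Eₐ/(RT) = -75800/(8.314 × 318) = -28.67029
Step 4: k = 4.56e+10 × exp(-28.67029)
Step 5: k = 4.56e+10 × 3.53713e-13 = 1.6129e-02 s⁻¹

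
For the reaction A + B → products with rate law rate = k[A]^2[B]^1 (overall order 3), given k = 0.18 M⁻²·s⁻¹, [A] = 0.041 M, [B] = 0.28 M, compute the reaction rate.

8.472e-05 M/s

Step 1: The rate law is rate = k[A]^2[B]^1, overall order = 2+1 = 3
Step 2: Substitute values: rate = 0.18 × (0.041)^2 × (0.28)^1
Step 3: rate = 0.18 × 0.001681 × 0.28 = 8.47224e-05 M/s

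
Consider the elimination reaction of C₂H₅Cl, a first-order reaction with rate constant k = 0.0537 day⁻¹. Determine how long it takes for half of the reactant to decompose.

12.91 day

Step 1: For a first-order reaction, t₁/₂ = ln(2)/k
Step 2: t₁/₂ = ln(2)/0.0537
Step 3: t₁/₂ = 0.6931/0.0537 = 12.91 day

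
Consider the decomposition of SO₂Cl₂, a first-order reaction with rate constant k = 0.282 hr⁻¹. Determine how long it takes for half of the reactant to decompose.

2.458 hr

Step 1: For a first-order reaction, t₁/₂ = ln(2)/k
Step 2: t₁/₂ = ln(2)/0.282
Step 3: t₁/₂ = 0.6931/0.282 = 2.458 hr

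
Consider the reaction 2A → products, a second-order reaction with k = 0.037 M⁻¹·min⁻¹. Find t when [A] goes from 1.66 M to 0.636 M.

26.21 min

Step 1: For second-order: t = (1/[A] - 1/[A]₀)/k
Step 2: t = (1/0.636 - 1/1.66)/0.037
Step 3: t = (1.572 - 0.6024)/0.037
Step 4: t = 0.9699/0.037 = 26.21 min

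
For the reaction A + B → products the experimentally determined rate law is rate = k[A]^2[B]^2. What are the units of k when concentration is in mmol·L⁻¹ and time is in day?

(mmol·L⁻¹)⁻³·day⁻¹

Step 1: Overall order = 2 + 2 = 4.
Step 2: rate has units mmol·L⁻¹·day⁻¹; [A]^2[B]^2 has units (mmol·L⁻¹)^4.
Step 3: k = rate/([A]^2[B]^2), so units of k = (mmol·L⁻¹)^(1-4)·day⁻¹ = (mmol·L⁻¹)⁻³·day⁻¹.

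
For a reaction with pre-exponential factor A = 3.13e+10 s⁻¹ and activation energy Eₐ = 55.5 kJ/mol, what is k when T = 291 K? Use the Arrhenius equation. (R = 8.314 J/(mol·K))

3.41e+00 s⁻¹

Step 1: Use the Arrhenius equation: k = A × exp(-Eₐ/RT)
Step 2: Convert Eₐ to J/mol: 55.5 kJ/mol = 55500 J/mol
Step 3: Calculate the exponent: -Eₐ/(RT) = -55500/(8.314 × 291) = -22.93982
Step 4: k = 3.13e+10 × exp(-22.93982)
Step 5: k = 3.13e+10 × 1.08984e-10 = 3.4112e+00 s⁻¹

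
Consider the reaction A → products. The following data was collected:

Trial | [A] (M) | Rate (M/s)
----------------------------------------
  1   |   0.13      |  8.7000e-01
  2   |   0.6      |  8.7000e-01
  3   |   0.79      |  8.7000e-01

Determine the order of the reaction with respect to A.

zeroth order (0)

Step 1: Compare trials - when concentration changes, rate stays constant.
Step 2: rate₂/rate₁ = 8.7000e-01/8.7000e-01 = 1
Step 3: [A]₂/[A]₁ = 0.6/0.13 = 4.615
Step 4: Since rate ratio ≈ (conc ratio)^0, the reaction is zeroth order.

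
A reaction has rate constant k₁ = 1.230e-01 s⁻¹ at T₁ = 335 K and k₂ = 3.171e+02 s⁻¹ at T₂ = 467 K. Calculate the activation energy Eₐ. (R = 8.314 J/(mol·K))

77.4 kJ/mol

Step 1: Use the two-temperature Arrhenius form: ln(k₂/k₁) = -Eₐ/R × (1/T₂ - 1/T₁)
Step 2: ln(k₂/k₁) = ln(3.171e+02/1.230e-01) = ln(2578.05) = 7.85479
Step 3: 1/T₂ - 1/T₁ = 1/467 - 1/335 = -8.437470e-04 K⁻¹
Step 4: Eₐ = -R × ln(k₂/k₁) / (1/T₂ - 1/T₁) = -8.314 × 7.85479 / -8.437470e-04
Step 5: Eₐ = 7.7398e+04 J/mol = 77.4 kJ/mol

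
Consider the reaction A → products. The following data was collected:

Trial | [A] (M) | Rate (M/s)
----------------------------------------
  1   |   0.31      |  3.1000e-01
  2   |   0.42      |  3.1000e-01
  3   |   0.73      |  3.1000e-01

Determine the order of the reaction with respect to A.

zeroth order (0)

Step 1: Compare trials - when concentration changes, rate stays constant.
Step 2: rate₂/rate₁ = 3.1000e-01/3.1000e-01 = 1
Step 3: [A]₂/[A]₁ = 0.42/0.31 = 1.355
Step 4: Since rate ratio ≈ (conc ratio)^0, the reaction is zeroth order.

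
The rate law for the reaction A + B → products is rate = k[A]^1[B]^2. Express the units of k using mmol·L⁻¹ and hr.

(mmol·L⁻¹)⁻²·hr⁻¹

Step 1: Overall order = 1 + 2 = 3.
Step 2: rate has units mmol·L⁻¹·hr⁻¹; [A]^1[B]^2 has units (mmol·L⁻¹)^3.
Step 3: k = rate/([A]^1[B]^2), so units of k = (mmol·L⁻¹)^(1-3)·hr⁻¹ = (mmol·L⁻¹)⁻²·hr⁻¹.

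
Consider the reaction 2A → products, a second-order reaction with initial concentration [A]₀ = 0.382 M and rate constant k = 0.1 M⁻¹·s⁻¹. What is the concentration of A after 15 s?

0.2428 M

Step 1: For a second-order reaction: 1/[A] = 1/[A]₀ + kt
Step 2: 1/[A] = 1/0.382 + 0.1 × 15
Step 3: 1/[A] = 2.618 + 1.5 = 4.118
Step 4: [A] = 1/4.118 = 0.2428 M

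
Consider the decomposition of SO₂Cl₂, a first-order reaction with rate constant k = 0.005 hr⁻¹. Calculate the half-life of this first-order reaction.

138.6 hr

Step 1: For a first-order reaction, t₁/₂ = ln(2)/k
Step 2: t₁/₂ = ln(2)/0.005
Step 3: t₁/₂ = 0.6931/0.005 = 138.6 hr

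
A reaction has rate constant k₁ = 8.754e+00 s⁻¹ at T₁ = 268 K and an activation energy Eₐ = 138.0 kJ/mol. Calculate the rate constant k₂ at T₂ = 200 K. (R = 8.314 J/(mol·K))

6.265e-09 s⁻¹

Step 1: Use the two-temperature Arrhenius form: ln(k₂/k₁) = -Eₐ/R × (1/T₂ - 1/T₁)
Step 2: Convert Eₐ to J/mol: 138.0 kJ/mol = 138000 J/mol
Step 3: 1/T₂ - 1/T₁ = 1/200 - 1/268 = 1.268657e-03 K⁻¹
Step 4: ln(k₂/k₁) = -138000/8.314 × 1.268657e-03 = -21.05781
Step 5: k₂ = k₁ × exp(-21.05781) = 8.754e+00 × 7.15664e-10 = 6.265e-09 s⁻¹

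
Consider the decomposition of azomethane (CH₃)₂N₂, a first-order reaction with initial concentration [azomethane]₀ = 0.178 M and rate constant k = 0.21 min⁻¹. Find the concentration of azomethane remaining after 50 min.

4.901e-06 M

Step 1: For a first-order reaction: [azomethane] = [azomethane]₀ × e^(-kt)
Step 2: [azomethane] = 0.178 × e^(-0.21 × 50)
Step 3: [azomethane] = 0.178 × e^(-10.5)
Step 4: [azomethane] = 0.178 × 2.75364e-05 = 4.901e-06 M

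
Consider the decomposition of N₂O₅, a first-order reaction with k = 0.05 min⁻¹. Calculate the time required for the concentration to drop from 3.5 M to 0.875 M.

27.73 min

Step 1: For first-order: t = ln([N₂O₅]₀/[N₂O₅])/k
Step 2: t = ln(3.5/0.875)/0.05
Step 3: t = ln(4)/0.05
Step 4: t = 1.386/0.05 = 27.73 min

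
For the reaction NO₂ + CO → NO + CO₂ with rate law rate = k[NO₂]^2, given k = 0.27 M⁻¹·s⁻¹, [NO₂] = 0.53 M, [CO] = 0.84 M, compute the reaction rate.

0.07584 M/s

Step 1: The rate law is rate = k[NO₂]^2
Step 2: Note that the rate does not depend on [CO] (zero order in CO).
Step 3: rate = 0.27 × (0.53)^2 = 0.075843 M/s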